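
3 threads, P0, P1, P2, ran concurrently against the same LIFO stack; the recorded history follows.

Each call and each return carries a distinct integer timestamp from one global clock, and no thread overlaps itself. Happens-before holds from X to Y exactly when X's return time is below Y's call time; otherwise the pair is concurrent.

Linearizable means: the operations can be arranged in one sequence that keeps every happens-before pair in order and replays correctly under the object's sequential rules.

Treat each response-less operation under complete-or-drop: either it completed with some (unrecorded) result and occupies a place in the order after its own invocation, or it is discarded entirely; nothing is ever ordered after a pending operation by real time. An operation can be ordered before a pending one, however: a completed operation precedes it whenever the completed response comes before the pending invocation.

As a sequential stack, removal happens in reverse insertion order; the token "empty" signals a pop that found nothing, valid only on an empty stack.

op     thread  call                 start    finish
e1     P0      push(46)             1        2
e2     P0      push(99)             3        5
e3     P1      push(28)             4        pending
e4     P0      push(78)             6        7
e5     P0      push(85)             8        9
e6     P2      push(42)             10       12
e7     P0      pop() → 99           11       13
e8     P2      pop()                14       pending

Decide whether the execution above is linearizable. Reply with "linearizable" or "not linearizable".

the violation lands at event 13, e7's response at time 13: events 1..12 linearize, events 1..13 do not
every one of the 2 real-time-consistent orders over 6 completed LIFO stack ops fails the sequential spec
including or dropping the 1 pending operation (e3) in any combination fails
sample order e1, e2, e4, e5, e6, e7 (pending dropped) stalls at step 6 — e7 pop() → 99 has no legal effect
sample order e1, e2, e4, e5, e7, e6 (pending dropped) stalls at step 5 — e7 pop() → 99 has no legal effect

not linearizable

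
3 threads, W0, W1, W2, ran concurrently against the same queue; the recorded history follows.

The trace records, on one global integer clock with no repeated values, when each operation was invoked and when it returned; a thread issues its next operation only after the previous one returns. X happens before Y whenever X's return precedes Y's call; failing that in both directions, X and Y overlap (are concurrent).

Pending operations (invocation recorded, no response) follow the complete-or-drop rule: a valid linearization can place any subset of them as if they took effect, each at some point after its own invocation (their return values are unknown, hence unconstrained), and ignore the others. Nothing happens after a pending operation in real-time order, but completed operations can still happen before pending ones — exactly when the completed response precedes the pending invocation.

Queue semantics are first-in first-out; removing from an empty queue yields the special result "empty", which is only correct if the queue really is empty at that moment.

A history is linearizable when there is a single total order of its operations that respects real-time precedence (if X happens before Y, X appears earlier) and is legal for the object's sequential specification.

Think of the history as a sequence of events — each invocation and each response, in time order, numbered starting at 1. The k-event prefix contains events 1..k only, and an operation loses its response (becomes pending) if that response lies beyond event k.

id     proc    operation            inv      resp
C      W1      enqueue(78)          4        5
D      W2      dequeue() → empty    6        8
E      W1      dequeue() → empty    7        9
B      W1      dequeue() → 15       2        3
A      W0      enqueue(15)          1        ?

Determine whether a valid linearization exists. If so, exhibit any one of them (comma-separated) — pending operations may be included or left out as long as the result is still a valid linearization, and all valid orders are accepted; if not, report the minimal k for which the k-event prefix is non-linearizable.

events 1..8 are fine; event 9 — the response of E at time 9 — makes the prefix non-linearizable
every one of the 2 real-time-consistent orders over 4 completed queue ops fails the sequential spec
no escape via the 1 pending operation (A): every completion choice fails
sample order B, C, D, E (pending dropped) stalls at step 1 — B dequeue() → 15 has no legal effect
sample order B, C, E, D (pending dropped) stalls at step 1 — B dequeue() → 15 has no legal effect

not linearizable — minimal violating prefix: 9 events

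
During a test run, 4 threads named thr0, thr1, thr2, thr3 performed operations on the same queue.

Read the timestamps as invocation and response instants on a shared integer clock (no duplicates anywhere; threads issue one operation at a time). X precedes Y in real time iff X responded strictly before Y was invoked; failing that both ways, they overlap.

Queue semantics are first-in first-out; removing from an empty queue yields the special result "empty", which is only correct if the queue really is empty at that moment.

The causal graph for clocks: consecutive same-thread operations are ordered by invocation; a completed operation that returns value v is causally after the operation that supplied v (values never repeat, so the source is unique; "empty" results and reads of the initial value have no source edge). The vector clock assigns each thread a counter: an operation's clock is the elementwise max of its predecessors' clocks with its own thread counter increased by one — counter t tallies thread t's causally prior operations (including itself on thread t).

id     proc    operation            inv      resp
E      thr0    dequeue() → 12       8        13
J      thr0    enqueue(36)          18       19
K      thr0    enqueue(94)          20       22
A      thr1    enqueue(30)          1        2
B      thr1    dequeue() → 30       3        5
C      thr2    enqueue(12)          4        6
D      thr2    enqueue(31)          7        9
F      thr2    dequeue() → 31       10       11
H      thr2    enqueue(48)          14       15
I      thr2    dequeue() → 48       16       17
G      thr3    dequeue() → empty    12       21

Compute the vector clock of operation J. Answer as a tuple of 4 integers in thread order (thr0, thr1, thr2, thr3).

(2, 0, 1, 0)

G, invoked 12, has no incoming edges; only thr3's bump applies → (0, 0, 0, 1)
C, invoked 4, has no incoming edges; only thr2's bump applies → (0, 0, 1, 0)
A, invoked 1, has no incoming edges; only thr1's bump applies → (0, 1, 0, 0)
invoked at 7, D merges VC(C)=(0, 0, 1, 0) and bumps thr2's slot → (0, 0, 2, 0)
invoked at 3, B merges VC(A)=(0, 1, 0, 0) and bumps thr1's slot → (0, 2, 0, 0)
invoked at 8, E merges VC(C)=(0, 0, 1, 0) and bumps thr0's slot → (1, 0, 1, 0)
invoked at 10, F merges VC(D)=(0, 0, 2, 0) and bumps thr2's slot → (0, 0, 3, 0)
invoked at 18, J merges VC(E)=(1, 0, 1, 0) and bumps thr0's slot → (2, 0, 1, 0)
invoked at 14, H merges VC(F)=(0, 0, 3, 0) and bumps thr2's slot → (0, 0, 4, 0)
invoked at 20, K merges VC(J)=(2, 0, 1, 0) and bumps thr0's slot → (3, 0, 1, 0)
invoked at 16, I merges VC(H)=(0, 0, 4, 0) and bumps thr2's slot → (0, 0, 5, 0)
target: VC(J) = (2, 0, 1, 0)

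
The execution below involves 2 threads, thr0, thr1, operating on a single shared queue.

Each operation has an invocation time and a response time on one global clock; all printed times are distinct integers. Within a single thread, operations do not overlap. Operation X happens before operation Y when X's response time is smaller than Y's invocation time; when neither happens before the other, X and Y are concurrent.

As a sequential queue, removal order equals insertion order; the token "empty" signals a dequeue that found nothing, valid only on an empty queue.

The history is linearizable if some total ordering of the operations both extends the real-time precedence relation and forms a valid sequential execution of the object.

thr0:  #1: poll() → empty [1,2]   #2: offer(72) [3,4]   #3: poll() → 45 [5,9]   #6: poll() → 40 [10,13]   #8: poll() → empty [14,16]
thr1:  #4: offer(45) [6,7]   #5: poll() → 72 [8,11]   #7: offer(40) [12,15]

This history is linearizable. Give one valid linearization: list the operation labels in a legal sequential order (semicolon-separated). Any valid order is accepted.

after step 1 (#1 poll() → empty): queue <>
after step 2 (#2 offer(72)): queue <72>
after step 3 (#4 offer(45)): queue <72,45>
after step 4 (#5 poll() → 72): queue <45>
after step 5 (#3 poll() → 45): queue <>
after step 6 (#7 offer(40)): queue <40>
after step 7 (#6 poll() → 40): queue <>
after step 8 (#8 poll() → empty): queue <>

#1; #2; #4; #5; #3; #7; #6; #8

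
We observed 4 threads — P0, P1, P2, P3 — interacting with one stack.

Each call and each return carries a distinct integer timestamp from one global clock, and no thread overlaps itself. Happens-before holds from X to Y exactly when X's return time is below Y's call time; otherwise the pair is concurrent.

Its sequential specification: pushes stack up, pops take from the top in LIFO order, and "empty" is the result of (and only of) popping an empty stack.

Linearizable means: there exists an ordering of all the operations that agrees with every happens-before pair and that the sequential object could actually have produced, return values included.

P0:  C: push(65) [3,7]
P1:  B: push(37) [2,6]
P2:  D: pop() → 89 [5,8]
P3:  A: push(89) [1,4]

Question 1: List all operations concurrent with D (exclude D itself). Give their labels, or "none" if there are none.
B, C

overlap test against D [5,8]: concurrent iff the interval meets 5..8
A [1,4]: before
B [2,6]: concurrent
C [3,7]: concurrent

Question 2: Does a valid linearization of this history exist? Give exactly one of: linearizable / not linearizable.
linearizable

witness order: A, D, B, C
after step 1 (A push(89)): stack <89>
after step 2 (D pop() → 89): stack <>
after step 3 (B push(37)): stack <37>
after step 4 (C push(65)): stack <37,65>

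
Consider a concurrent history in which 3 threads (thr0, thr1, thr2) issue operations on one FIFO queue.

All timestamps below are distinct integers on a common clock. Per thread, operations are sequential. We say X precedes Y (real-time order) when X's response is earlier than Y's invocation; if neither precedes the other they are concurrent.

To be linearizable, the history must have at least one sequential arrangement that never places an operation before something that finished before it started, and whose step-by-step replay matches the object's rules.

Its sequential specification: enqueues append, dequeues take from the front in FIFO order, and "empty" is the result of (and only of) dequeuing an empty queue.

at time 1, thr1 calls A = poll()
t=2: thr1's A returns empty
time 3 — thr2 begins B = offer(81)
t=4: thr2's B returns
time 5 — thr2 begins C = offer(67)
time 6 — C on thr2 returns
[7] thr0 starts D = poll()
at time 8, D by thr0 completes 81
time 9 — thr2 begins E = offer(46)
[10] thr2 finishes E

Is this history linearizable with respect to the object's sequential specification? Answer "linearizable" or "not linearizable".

witness order: A, B, C, D, E
1. A poll() → empty, leaving queue <>
2. B offer(81), leaving queue <81>
3. C offer(67), leaving queue <81,67>
4. D poll() → 81, leaving queue <67>
5. E offer(46), leaving queue <67,46>

linearizable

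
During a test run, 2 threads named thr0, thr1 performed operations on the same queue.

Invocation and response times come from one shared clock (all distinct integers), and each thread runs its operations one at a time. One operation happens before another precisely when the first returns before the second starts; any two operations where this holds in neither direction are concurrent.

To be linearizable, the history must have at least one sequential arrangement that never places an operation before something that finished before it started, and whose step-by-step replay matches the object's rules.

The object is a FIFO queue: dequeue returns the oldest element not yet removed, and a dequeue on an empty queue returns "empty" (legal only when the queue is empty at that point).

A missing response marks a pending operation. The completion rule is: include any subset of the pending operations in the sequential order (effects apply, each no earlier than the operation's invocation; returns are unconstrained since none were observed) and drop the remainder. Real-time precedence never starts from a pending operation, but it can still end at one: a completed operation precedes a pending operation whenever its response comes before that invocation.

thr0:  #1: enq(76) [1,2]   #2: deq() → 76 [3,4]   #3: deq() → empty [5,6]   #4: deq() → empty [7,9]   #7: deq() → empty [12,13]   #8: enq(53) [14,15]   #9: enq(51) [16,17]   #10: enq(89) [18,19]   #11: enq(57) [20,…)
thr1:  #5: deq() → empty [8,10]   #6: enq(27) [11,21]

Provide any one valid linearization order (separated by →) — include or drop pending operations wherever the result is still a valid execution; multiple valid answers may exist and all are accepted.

#1 → #2 → #3 → #4 → #5 → #7 → #6 → #8 → #9 → #10

step 1: #1 enq(76) — queue <76>
step 2: #2 deq() → 76 — queue <>
step 3: #3 deq() → empty — queue <>
step 4: #4 deq() → empty — queue <>
step 5: #5 deq() → empty — queue <>
step 6: #7 deq() → empty — queue <>
step 7: #6 enq(27) — queue <27>
step 8: #8 enq(53) — queue <27,53>
step 9: #9 enq(51) — queue <27,53,51>
step 10: #10 enq(89) — queue <27,53,51,89>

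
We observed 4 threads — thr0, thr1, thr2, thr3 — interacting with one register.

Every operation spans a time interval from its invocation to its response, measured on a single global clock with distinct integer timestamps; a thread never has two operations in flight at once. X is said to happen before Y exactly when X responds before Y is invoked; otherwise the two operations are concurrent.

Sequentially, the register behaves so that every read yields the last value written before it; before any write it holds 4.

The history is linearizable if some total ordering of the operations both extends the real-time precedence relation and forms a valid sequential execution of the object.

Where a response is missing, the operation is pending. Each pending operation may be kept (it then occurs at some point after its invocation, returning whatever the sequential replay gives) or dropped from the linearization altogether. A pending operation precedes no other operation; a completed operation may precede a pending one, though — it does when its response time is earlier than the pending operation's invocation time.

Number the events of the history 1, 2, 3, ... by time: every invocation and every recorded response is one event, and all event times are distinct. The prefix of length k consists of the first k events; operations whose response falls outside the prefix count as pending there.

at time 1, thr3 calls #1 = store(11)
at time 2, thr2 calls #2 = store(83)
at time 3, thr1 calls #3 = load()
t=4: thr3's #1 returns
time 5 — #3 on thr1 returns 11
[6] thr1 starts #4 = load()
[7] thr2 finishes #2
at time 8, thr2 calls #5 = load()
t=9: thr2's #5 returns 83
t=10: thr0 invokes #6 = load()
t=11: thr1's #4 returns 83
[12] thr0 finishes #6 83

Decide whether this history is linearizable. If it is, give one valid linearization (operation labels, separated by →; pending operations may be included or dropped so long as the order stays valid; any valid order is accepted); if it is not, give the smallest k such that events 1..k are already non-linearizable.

linearizable — witness: #1 → #3 → #2 → #4 → #5 → #6

after step 1 (#1 store(11)): value 11
after step 2 (#3 load() → 11): value 11
after step 3 (#2 store(83)): value 83
after step 4 (#4 load() → 83): value 83
after step 5 (#5 load() → 83): value 83
after step 6 (#6 load() → 83): value 83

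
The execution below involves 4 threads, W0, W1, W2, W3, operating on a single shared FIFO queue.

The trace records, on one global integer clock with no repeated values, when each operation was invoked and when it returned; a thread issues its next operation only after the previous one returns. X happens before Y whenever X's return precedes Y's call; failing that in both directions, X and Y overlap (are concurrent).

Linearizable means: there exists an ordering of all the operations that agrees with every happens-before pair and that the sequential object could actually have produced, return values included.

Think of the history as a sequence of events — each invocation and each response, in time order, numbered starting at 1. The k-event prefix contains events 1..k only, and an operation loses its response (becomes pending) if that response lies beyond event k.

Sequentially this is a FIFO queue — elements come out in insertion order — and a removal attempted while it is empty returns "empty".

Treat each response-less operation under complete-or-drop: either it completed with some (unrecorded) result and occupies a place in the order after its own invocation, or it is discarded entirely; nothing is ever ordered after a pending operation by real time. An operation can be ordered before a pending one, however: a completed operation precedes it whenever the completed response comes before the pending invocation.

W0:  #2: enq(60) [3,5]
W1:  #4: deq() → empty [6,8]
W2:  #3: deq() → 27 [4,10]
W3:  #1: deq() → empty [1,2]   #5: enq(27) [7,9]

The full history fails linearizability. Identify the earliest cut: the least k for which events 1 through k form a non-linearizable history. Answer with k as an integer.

10

events 1..9 are linearizable; a witness order is #1, #2, #3, #4, #5:
1. #1 deq() → empty, leaving queue <>
2. #2 enq(60), leaving queue <60>
3. #3 deq() (pending, included), leaving queue <>
4. #4 deq() → empty, leaving queue <>
5. #5 enq(27), leaving queue <27>
at event 10 (#3's time-10 response) nothing linearizes any more
one such order, #1, #2, #3, #4, #5, breaks at step 3 where #3 deq() → 27 is illegal
one such order, #1, #2, #3, #5, #4, breaks at step 3 where #3 deq() → 27 is illegal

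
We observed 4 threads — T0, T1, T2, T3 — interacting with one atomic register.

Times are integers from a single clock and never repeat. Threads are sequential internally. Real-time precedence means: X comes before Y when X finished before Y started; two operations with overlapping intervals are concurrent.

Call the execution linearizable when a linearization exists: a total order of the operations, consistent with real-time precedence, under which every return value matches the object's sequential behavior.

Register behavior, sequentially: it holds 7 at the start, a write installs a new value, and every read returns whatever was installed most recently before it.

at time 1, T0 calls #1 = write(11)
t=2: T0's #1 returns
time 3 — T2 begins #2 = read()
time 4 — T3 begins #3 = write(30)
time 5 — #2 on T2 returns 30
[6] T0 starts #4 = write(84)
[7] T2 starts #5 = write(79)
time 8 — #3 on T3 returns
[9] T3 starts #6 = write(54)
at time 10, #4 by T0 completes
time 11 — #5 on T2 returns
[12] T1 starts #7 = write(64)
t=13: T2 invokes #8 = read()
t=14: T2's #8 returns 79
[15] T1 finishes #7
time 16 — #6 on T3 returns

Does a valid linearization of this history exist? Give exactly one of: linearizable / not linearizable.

witness order: #1, #3, #2, #4, #5, #8, #6, #7
step 1: #1 write(11) — value 11
step 2: #3 write(30) — value 30
step 3: #2 read() → 30 — value 30
step 4: #4 write(84) — value 84
step 5: #5 write(79) — value 79
step 6: #8 read() → 79 — value 79
step 7: #6 write(54) — value 54
step 8: #7 write(64) — value 64

linearizable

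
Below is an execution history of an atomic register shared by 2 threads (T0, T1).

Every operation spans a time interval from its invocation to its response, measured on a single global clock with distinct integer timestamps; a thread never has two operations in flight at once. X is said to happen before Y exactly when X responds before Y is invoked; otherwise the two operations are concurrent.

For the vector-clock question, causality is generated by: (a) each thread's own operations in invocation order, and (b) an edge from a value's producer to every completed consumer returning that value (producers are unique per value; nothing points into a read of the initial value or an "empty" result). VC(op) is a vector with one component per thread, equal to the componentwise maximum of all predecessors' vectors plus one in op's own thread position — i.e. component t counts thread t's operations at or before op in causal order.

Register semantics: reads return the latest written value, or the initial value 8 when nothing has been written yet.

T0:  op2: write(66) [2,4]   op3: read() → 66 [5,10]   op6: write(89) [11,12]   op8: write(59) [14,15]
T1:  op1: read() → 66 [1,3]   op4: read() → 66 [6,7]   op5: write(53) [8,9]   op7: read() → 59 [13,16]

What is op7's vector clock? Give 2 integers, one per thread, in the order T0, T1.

root op op2, invoked 2: fresh clock plus T0's own tick → (1, 0)
VC(op1, invoked at 1): max of VC(op2)=(1, 0), then +1 on thread T1 → (1, 1)
VC(op3, invoked at 5): max of VC(op2)=(1, 0), then +1 on thread T0 → (2, 0)
VC(op4, invoked at 6): max of VC(op1)=(1, 1), VC(op2)=(1, 0), then +1 on thread T1 → (1, 2)
VC(op6, invoked at 11): max of VC(op3)=(2, 0), then +1 on thread T0 → (3, 0)
VC(op5, invoked at 8): max of VC(op4)=(1, 2), then +1 on thread T1 → (1, 3)
VC(op8, invoked at 14): max of VC(op6)=(3, 0), then +1 on thread T0 → (4, 0)
VC(op7, invoked at 13): max of VC(op5)=(1, 3), VC(op8)=(4, 0), then +1 on thread T1 → (4, 4)
target: VC(op7) = (4, 4)

(4, 4)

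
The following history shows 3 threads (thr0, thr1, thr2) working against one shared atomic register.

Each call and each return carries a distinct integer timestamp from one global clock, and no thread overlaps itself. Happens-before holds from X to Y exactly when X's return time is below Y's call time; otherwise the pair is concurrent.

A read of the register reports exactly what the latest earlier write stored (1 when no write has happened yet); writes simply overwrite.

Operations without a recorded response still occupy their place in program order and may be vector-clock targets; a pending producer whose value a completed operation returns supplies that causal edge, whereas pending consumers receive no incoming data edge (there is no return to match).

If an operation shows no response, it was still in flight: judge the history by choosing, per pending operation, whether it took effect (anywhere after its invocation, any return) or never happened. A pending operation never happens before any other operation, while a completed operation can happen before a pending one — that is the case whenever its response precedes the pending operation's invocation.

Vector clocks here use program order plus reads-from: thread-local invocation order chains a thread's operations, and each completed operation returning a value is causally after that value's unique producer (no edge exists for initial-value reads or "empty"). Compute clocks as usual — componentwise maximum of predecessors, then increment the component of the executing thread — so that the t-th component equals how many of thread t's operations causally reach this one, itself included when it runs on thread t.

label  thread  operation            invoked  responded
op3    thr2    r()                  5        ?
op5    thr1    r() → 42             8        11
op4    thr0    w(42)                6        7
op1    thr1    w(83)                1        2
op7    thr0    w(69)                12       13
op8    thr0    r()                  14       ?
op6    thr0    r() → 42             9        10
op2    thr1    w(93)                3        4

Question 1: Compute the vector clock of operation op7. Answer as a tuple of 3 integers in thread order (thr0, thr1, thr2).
(3, 0, 0)

op3, invoked 5, has no incoming edges; only thr2's bump applies → (0, 0, 1)
op1, invoked 1, has no incoming edges; only thr1's bump applies → (0, 1, 0)
op4, invoked 6, has no incoming edges; only thr0's bump applies → (1, 0, 0)
merge at op2 (invoked 3): VC(op1)=(0, 1, 0), own-thread bump on thr1 → (0, 2, 0)
merge at op6 (invoked 9): VC(op4)=(1, 0, 0), own-thread bump on thr0 → (2, 0, 0)
merge at op7 (invoked 12): VC(op6)=(2, 0, 0), own-thread bump on thr0 → (3, 0, 0)
merge at op5 (invoked 8): VC(op2)=(0, 2, 0), VC(op4)=(1, 0, 0), own-thread bump on thr1 → (1, 3, 0)
merge at op8 (invoked 14): VC(op7)=(3, 0, 0), own-thread bump on thr0 → (4, 0, 0)
target: VC(op7) = (3, 0, 0)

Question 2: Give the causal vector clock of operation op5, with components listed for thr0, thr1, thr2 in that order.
(1, 3, 0)

invoked at 5, op3 has no predecessors; its own thr2 bump gives (0, 0, 1)
invoked at 1, op1 has no predecessors; its own thr1 bump gives (0, 1, 0)
invoked at 6, op4 has no predecessors; its own thr0 bump gives (1, 0, 0)
VC(op2, invoked at 3): max of VC(op1)=(0, 1, 0), then +1 on thread thr1 → (0, 2, 0)
VC(op6, invoked at 9): max of VC(op4)=(1, 0, 0), then +1 on thread thr0 → (2, 0, 0)
VC(op7, invoked at 12): max of VC(op6)=(2, 0, 0), then +1 on thread thr0 → (3, 0, 0)
VC(op5, invoked at 8): max of VC(op2)=(0, 2, 0), VC(op4)=(1, 0, 0), then +1 on thread thr1 → (1, 3, 0)
VC(op8, invoked at 14): max of VC(op7)=(3, 0, 0), then +1 on thread thr0 → (4, 0, 0)
target: VC(op5) = (1, 3, 0)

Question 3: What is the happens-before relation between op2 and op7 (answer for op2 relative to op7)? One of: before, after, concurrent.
before

op2 spans [3,4], op7 spans [12,13]
resp(op2)=4 < inv(op7)=12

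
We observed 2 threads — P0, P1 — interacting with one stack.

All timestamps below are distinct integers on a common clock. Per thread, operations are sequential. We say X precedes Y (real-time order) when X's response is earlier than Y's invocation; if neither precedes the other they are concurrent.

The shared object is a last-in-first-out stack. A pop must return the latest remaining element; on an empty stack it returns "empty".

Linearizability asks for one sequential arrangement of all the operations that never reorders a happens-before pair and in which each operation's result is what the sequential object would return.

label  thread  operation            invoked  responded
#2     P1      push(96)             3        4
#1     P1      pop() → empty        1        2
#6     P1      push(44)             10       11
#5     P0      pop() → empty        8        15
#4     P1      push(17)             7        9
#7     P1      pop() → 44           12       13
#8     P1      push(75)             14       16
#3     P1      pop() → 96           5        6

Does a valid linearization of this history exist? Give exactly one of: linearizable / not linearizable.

one valid linearization: #1, #2, #3, #5, #4, #6, #7, #8
step 1: #1 pop() → empty — stack <>
step 2: #2 push(96) — stack <96>
step 3: #3 pop() → 96 — stack <>
step 4: #5 pop() → empty — stack <>
step 5: #4 push(17) — stack <17>
step 6: #6 push(44) — stack <17,44>
step 7: #7 pop() → 44 — stack <17>
step 8: #8 push(75) — stack <17,75>

linearizable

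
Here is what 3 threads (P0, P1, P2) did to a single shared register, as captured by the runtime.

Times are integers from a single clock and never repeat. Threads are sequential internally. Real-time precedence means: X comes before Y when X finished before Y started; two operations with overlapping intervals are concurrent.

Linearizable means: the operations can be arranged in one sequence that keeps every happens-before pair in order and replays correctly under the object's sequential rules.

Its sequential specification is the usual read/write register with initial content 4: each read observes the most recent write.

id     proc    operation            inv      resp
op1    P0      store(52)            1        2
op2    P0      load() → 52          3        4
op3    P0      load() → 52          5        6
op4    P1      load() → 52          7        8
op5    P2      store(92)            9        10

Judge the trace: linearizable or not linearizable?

witness order: op1, op2, op3, op4, op5
1. op1 store(52), leaving value 52
2. op2 load() → 52, leaving value 52
3. op3 load() → 52, leaving value 52
4. op4 load() → 52, leaving value 52
5. op5 store(92), leaving value 92

linearizable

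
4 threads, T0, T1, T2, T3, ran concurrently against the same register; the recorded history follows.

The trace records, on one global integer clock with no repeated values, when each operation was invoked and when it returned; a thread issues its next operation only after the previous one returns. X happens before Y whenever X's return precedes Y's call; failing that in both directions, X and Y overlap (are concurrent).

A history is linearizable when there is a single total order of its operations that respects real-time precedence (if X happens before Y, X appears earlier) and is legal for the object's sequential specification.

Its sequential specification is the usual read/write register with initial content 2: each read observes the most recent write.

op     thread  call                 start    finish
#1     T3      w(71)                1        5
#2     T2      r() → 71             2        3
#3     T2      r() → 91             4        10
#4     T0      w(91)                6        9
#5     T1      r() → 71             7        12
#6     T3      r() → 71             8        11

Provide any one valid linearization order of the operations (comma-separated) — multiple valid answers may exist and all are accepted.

1. #1 w(71), leaving value 71
2. #2 r() → 71, leaving value 71
3. #5 r() → 71, leaving value 71
4. #6 r() → 71, leaving value 71
5. #4 w(91), leaving value 91
6. #3 r() → 91, leaving value 91

#1, #2, #5, #6, #4, #3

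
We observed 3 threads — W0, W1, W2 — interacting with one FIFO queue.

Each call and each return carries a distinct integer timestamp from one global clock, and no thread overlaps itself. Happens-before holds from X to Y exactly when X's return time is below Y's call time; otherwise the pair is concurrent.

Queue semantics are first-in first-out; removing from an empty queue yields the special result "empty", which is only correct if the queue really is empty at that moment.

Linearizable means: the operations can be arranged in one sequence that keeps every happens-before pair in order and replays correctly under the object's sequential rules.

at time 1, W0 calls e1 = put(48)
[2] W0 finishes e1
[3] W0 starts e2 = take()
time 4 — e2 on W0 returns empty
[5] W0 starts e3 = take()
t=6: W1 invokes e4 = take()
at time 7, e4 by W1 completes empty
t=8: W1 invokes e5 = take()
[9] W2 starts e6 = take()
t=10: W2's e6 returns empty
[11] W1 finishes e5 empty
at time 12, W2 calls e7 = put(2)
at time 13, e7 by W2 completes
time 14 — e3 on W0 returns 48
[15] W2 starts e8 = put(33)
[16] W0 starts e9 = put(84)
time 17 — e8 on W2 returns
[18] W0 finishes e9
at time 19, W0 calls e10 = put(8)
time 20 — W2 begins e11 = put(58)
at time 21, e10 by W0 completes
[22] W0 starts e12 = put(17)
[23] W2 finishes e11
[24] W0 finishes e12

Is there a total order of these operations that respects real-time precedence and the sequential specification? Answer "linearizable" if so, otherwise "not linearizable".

already the first 4 events (up to e2's response at time 4) admit no linearization; the first 3 still do
exactly one order of the 2 completed ops respects real time; the FIFO queue replay fails
one such order, e1, e2, breaks at step 2 where e2 take() → empty is illegal

not linearizable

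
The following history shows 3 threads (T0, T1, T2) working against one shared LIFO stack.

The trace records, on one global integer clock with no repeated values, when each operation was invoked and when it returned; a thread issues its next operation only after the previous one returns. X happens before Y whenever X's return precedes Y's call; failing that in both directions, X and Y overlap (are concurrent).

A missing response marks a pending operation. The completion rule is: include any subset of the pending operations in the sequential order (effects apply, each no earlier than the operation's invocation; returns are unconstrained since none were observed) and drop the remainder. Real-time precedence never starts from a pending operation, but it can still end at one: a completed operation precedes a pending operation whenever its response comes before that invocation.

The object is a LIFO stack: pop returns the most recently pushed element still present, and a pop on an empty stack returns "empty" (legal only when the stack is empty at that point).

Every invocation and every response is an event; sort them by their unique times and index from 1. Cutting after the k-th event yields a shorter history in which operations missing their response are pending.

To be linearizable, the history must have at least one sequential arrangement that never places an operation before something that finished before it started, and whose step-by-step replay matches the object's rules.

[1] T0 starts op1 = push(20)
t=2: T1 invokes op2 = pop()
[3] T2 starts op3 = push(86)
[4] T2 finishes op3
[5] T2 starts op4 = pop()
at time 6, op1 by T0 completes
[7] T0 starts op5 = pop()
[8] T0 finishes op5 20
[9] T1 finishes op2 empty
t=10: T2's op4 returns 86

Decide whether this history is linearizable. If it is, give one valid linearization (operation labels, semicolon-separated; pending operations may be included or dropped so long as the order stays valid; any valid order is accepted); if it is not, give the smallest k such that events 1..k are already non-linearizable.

linearizable — witness: op1; op3; op4; op5; op2

step 1: op1 push(20) — stack <20>
step 2: op3 push(86) — stack <20,86>
step 3: op4 pop() → 86 — stack <20>
step 4: op5 pop() → 20 — stack <>
step 5: op2 pop() → empty — stack <>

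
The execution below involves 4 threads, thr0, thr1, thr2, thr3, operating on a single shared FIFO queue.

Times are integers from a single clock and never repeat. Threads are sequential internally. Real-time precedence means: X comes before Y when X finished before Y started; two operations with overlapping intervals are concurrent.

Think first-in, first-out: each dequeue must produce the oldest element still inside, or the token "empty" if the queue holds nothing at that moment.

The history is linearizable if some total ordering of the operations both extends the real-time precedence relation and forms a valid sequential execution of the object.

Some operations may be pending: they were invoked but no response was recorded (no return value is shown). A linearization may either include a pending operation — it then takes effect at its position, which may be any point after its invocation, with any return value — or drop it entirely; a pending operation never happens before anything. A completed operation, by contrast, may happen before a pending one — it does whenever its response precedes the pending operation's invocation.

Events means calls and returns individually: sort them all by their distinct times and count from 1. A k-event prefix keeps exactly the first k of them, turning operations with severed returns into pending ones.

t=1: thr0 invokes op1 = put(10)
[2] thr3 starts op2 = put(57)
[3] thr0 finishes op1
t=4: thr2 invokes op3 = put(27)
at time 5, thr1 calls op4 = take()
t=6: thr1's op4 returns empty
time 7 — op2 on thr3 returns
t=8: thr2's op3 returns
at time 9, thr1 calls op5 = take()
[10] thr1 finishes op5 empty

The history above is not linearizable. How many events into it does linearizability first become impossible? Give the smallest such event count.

6

a valid linearization of events 1..5 exists, for instance op1:
step 1: op1 put(10) — queue <10>
adding event 6 (op4 responds at 6) leaves no legal real-time order
no escape via the 2 pending operations (op2, op3): every completion choice fails
for example op1, op4 (pending dropped) fails at step 2: op4 take() → empty is not legal there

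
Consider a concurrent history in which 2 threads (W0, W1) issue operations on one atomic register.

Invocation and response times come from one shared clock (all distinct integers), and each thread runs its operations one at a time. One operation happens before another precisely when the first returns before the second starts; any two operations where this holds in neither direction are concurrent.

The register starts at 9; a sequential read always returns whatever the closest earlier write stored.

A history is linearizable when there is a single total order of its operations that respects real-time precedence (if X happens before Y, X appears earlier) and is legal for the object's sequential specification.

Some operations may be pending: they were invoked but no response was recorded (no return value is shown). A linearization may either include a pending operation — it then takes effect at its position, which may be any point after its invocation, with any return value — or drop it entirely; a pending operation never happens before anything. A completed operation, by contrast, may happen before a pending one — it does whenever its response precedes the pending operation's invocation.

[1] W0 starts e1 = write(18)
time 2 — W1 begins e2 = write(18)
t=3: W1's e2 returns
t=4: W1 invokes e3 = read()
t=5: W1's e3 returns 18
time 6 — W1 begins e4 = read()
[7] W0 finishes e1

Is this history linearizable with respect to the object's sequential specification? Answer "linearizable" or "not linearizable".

a witness: e1, e2, e3
step 1: e1 write(18) — value 18
step 2: e2 write(18) — value 18
step 3: e3 read() → 18 — value 18

linearizable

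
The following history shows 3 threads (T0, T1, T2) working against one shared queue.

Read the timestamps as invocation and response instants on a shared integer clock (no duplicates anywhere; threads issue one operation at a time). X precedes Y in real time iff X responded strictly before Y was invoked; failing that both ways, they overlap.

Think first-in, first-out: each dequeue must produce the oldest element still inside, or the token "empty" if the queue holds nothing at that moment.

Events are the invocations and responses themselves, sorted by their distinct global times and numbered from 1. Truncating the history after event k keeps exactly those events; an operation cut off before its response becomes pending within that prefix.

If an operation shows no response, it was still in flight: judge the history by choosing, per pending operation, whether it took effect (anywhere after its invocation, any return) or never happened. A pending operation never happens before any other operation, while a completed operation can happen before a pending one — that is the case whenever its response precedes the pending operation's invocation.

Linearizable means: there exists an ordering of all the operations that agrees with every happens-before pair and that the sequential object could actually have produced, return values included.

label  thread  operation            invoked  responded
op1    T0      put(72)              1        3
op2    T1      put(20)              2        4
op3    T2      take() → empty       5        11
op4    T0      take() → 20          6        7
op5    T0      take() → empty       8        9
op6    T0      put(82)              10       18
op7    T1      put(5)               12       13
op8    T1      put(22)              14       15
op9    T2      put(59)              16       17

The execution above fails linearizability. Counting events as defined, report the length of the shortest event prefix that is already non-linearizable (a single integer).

events 1..10 are still linearizable — one witness is op1, op2, op3, op4, op5:
step 1: op1 put(72) — queue <72>
step 2: op2 put(20) — queue <72,20>
step 3: op3 take() (pending, included) — queue <20>
step 4: op4 take() → 20 — queue <>
step 5: op5 take() → empty — queue <>
at event 11 (op3's time-11 response) nothing linearizes any more
completion choices over the 1 pending operation (op6) were checked; none helps
for example op1, op2, op3, op4, op5 (pending dropped) fails at step 3: op3 take() → empty is not legal there
for example op1, op2, op4, op3, op5 (pending dropped) fails at step 3: op4 take() → 20 is not legal there

11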